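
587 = 587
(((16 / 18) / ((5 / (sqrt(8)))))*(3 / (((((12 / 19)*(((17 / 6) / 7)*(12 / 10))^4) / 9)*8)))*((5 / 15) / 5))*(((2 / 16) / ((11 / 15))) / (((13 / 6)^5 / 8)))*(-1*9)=-199537506000*sqrt(2) / 341118389183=-0.83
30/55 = 6/11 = 0.55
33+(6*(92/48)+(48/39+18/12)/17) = 9870/221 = 44.66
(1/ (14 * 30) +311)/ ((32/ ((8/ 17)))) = 130621/ 28560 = 4.57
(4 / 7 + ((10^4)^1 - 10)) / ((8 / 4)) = 34967 / 7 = 4995.29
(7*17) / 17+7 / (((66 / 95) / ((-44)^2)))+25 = 58616 / 3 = 19538.67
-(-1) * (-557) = -557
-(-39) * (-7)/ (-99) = 91/ 33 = 2.76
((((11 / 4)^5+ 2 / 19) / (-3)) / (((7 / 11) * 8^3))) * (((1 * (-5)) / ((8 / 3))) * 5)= 120293525 / 79691776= 1.51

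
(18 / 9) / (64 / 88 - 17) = -22 / 179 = -0.12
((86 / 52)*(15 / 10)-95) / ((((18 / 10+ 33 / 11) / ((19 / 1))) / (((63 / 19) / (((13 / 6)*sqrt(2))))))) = -396.30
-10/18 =-0.56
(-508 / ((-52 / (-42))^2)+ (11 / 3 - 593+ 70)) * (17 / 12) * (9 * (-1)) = 7332491 / 676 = 10846.88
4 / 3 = 1.33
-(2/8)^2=-1/16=-0.06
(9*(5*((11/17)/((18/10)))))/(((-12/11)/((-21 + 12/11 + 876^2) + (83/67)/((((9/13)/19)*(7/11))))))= -4899343800725/430542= -11379479.36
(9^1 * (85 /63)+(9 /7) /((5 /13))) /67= 542 /2345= 0.23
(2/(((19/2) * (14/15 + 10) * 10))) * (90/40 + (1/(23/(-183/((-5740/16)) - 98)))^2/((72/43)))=509021915711/20366114147400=0.02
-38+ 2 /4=-37.50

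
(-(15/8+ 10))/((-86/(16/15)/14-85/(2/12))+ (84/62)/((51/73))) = 700910/30327691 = 0.02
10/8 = 5/4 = 1.25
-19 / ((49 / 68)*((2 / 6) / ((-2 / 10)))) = 3876 / 245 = 15.82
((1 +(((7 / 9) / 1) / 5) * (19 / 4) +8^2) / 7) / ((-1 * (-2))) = 4.70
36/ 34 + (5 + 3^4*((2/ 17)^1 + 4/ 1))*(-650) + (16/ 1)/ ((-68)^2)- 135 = -63631458/ 289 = -220178.06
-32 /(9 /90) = -320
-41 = -41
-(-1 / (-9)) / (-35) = 1 / 315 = 0.00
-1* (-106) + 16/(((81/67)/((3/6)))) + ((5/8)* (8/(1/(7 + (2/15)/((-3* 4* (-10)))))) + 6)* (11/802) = 147047599/1299240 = 113.18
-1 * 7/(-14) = 1/2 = 0.50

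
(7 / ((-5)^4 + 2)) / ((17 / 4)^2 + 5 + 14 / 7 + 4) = 112 / 291555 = 0.00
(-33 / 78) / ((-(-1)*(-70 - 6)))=11 / 1976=0.01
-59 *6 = -354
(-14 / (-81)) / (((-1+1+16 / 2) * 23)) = 7 / 7452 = 0.00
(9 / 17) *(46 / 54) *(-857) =-19711 / 51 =-386.49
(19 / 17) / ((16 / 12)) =57 / 68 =0.84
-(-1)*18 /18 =1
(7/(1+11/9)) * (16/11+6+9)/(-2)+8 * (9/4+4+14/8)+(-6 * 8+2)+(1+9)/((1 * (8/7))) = 367/440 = 0.83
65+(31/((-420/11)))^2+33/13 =156390853/2293200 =68.20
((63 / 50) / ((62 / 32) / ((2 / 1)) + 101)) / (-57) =-0.00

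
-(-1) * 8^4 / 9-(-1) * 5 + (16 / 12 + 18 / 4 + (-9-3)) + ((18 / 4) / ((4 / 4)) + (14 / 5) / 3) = 20672 / 45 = 459.38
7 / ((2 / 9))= 63 / 2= 31.50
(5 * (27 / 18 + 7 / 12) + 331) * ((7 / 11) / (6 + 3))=28679 / 1188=24.14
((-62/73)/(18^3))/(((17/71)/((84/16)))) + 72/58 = 173253485/139925232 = 1.24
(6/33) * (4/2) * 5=20/11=1.82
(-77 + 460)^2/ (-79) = -146689/ 79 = -1856.82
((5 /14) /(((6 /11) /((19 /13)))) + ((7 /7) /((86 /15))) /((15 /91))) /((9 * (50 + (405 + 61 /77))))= 1040831 /2118815712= 0.00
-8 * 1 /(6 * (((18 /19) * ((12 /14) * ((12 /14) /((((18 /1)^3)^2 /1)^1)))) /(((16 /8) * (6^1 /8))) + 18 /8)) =-48866328 /82461929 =-0.59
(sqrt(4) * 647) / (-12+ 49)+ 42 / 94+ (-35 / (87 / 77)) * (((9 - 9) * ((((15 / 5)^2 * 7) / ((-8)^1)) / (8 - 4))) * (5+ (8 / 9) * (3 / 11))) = 61595 / 1739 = 35.42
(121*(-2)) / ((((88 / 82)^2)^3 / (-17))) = 2693.09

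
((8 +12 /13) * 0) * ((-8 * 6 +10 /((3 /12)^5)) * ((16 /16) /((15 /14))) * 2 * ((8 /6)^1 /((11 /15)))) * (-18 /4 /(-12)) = 0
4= 4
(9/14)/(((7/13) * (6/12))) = 117/49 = 2.39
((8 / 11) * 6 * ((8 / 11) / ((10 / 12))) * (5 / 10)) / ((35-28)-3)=288 / 605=0.48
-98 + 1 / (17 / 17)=-97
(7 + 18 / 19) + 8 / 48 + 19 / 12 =9.70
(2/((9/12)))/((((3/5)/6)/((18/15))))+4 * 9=68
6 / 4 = 3 / 2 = 1.50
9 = 9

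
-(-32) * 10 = 320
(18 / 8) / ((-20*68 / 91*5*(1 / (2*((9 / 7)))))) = -1053 / 13600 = -0.08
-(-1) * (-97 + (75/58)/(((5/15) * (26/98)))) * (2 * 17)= -2800.85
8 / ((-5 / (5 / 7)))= -8 / 7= -1.14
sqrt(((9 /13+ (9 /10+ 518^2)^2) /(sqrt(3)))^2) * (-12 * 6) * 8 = -23943289046799.73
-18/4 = -9/2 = -4.50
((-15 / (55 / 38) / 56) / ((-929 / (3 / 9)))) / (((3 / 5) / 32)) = 760 / 214599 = 0.00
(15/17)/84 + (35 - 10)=11905/476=25.01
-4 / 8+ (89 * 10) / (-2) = -891 / 2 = -445.50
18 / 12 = 1.50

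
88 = 88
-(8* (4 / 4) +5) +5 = -8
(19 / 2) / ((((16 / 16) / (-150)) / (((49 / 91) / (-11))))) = 9975 / 143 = 69.76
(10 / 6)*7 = 35 / 3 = 11.67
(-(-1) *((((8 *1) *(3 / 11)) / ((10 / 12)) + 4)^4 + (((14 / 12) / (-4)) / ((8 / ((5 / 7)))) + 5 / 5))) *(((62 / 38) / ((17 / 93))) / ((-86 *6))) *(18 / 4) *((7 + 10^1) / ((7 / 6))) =-1535109940231137 / 705110560000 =-2177.12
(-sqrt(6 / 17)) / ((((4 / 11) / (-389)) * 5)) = 4279 * sqrt(102) / 340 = 127.11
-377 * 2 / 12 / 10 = -377 / 60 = -6.28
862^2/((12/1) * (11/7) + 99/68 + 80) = 7407.25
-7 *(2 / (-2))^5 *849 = 5943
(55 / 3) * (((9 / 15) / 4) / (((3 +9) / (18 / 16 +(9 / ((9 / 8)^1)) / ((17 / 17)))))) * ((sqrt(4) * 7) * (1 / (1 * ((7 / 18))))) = 2409 / 32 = 75.28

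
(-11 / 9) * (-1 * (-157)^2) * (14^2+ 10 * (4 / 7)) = 382848268 / 63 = 6076956.63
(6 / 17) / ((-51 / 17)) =-2 / 17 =-0.12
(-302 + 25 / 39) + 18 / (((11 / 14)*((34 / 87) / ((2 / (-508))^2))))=-70896773479 / 235257594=-301.36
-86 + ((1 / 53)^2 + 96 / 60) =-1185393 / 14045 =-84.40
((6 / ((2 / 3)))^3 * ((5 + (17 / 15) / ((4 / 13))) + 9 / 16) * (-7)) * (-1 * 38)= 71715861 / 40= 1792896.52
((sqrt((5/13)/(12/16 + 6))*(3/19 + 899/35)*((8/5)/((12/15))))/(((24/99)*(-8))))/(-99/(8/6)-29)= 7271*sqrt(195)/1647870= 0.06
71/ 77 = 0.92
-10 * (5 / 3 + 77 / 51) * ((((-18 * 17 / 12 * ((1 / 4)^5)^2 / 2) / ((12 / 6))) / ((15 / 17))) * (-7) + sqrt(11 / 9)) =-180 * sqrt(11) / 17 - 3213 / 2097152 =-35.12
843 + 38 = 881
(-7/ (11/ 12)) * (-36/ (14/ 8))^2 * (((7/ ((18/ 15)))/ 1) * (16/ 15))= -221184/ 11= -20107.64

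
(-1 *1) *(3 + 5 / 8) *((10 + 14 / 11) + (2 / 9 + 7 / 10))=-350117 / 7920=-44.21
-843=-843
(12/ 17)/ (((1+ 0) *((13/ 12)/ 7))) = 1008/ 221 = 4.56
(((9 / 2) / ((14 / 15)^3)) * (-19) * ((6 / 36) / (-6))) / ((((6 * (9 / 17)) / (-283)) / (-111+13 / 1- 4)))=582732375 / 21952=26545.75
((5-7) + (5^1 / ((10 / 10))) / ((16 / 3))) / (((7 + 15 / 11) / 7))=-1309 / 1472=-0.89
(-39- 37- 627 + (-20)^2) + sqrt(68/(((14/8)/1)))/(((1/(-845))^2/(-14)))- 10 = -5712200*sqrt(119)- 313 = -62313058.34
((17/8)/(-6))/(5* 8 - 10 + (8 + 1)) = -17/1872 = -0.01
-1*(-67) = 67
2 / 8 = 1 / 4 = 0.25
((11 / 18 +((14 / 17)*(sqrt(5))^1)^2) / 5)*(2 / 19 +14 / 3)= 166552 / 43605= 3.82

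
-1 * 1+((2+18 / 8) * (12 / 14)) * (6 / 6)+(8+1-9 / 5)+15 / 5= 899 / 70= 12.84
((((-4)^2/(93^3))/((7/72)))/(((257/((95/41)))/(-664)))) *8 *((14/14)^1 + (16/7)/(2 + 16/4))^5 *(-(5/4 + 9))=331223879403520/656650037252727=0.50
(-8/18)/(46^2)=-1/4761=-0.00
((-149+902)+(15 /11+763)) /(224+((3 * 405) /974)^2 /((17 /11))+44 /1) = 269183968972 /47722469641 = 5.64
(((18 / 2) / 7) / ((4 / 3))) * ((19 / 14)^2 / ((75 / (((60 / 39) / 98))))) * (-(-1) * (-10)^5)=-8122500 / 218491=-37.18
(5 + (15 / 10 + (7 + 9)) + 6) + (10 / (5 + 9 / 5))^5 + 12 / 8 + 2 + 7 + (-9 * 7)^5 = -1409117907494303 / 1419857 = -992436497.12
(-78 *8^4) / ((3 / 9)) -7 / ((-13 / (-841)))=-12465919 / 13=-958916.85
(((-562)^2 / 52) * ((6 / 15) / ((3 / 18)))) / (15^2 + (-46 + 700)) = 315844 / 19045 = 16.58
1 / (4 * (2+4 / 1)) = 1 / 24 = 0.04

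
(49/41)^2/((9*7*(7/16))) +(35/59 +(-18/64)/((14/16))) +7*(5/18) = 56685799/24993108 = 2.27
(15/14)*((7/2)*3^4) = 1215/4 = 303.75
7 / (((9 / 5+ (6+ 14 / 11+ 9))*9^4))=55 / 931662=0.00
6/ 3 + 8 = 10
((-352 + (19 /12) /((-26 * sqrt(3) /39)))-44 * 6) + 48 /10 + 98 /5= -2958 /5-19 * sqrt(3) /24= -592.97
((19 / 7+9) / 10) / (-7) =-41 / 245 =-0.17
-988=-988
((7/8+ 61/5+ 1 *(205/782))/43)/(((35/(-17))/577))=-86.93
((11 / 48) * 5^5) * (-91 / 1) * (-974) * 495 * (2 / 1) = 251360484375 / 4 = 62840121093.75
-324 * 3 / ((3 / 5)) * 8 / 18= -720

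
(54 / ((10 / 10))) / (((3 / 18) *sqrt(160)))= 81 *sqrt(10) / 10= 25.61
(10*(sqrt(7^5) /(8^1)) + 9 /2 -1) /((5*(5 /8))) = 28 /25 + 98*sqrt(7) /5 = 52.98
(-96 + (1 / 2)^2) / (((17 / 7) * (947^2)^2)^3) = -131369 / 10223662481870972692452532548921788076932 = -0.00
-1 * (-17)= 17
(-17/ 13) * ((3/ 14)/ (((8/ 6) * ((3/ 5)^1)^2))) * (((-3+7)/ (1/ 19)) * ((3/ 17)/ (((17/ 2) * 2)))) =-1425/ 3094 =-0.46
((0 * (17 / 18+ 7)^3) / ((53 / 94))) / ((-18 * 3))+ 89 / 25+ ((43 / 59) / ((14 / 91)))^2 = 9051261 / 348100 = 26.00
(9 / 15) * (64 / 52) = 48 / 65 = 0.74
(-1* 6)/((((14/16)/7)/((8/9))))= -128/3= -42.67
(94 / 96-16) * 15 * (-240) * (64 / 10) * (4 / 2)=692160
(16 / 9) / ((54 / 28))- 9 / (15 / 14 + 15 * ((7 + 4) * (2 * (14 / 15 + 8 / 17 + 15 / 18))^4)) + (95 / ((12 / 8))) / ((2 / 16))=32194986375548793386 / 63427355903162817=507.59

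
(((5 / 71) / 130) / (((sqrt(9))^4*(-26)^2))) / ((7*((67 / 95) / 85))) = 8075 / 47406321144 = 0.00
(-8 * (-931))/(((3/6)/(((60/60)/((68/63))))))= 234612/17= 13800.71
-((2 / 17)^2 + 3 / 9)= -0.35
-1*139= -139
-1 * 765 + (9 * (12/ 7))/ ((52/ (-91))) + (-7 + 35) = -764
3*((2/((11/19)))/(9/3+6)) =38/33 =1.15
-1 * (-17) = 17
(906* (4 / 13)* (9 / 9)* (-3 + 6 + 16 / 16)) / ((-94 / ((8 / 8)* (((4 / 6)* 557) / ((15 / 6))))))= -5382848 / 3055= -1761.98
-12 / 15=-4 / 5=-0.80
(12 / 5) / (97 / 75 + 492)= 180 / 36997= 0.00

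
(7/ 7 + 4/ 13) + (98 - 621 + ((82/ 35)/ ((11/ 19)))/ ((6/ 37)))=-7458511/ 15015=-496.74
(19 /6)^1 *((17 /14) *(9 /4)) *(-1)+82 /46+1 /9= -6.76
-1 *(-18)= 18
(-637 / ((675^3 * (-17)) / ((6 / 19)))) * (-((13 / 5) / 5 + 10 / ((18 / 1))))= -308308 / 7450323046875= -0.00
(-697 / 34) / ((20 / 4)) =-41 / 10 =-4.10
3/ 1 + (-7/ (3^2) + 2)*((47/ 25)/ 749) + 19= 3708067/ 168525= 22.00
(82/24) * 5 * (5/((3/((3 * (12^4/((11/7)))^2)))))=1799652556800/121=14873161626.45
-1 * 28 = -28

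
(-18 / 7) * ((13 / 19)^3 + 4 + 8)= -1521090 / 48013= -31.68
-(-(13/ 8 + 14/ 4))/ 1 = 41/ 8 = 5.12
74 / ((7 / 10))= 740 / 7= 105.71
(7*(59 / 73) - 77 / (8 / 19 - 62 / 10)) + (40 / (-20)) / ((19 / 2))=14293600 / 761463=18.77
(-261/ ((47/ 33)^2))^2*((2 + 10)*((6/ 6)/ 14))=484716746646/ 34157767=14190.53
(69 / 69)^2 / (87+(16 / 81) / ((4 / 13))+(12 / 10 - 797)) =-405 / 286804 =-0.00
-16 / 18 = -8 / 9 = -0.89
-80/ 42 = -1.90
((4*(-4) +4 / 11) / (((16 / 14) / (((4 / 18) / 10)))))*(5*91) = -27391 / 198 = -138.34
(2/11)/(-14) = -1/77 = -0.01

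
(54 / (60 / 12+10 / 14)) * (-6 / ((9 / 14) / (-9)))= 3969 / 5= 793.80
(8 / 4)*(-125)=-250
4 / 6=2 / 3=0.67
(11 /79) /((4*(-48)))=-0.00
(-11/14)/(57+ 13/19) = -209/15344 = -0.01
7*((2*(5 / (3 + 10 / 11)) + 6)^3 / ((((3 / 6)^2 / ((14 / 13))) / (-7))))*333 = -45537773912064 / 1033591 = -44057827.43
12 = 12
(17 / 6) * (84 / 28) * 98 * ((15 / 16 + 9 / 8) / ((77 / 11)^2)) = 561 / 16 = 35.06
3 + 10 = 13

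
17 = 17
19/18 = 1.06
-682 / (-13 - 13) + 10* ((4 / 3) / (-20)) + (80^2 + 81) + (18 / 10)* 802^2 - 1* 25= 227028509 / 195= 1164248.76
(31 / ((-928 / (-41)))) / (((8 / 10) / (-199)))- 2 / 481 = -608301669 / 1785472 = -340.70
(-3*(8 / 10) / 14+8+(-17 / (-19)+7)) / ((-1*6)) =-5228 / 1995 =-2.62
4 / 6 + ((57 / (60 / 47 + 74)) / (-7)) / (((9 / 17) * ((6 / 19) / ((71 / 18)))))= -15129713 / 8024184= -1.89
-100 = -100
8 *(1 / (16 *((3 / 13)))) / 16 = 13 / 96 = 0.14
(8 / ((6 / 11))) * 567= 8316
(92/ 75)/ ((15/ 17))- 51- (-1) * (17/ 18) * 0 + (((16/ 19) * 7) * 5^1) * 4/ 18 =-306803/ 7125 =-43.06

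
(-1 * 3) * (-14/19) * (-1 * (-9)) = 378/19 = 19.89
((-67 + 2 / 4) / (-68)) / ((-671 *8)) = -133 / 730048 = -0.00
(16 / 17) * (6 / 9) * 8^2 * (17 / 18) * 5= 5120 / 27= 189.63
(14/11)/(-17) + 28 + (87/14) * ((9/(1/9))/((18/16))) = 622238/1309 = 475.35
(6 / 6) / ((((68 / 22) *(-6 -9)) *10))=-11 / 5100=-0.00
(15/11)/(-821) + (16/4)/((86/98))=1769431/388333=4.56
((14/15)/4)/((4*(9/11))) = 77/1080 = 0.07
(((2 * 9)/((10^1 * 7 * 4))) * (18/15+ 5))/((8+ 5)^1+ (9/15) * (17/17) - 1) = 31/980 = 0.03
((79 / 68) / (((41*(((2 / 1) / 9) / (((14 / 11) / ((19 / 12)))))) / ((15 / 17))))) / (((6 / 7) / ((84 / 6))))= 3658095 / 2476441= 1.48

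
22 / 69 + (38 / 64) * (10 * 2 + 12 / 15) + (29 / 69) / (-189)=3303707 / 260820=12.67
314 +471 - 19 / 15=11756 / 15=783.73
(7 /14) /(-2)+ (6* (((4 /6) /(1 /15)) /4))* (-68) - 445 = -5861 /4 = -1465.25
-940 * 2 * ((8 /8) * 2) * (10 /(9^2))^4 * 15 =-188000000 /14348907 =-13.10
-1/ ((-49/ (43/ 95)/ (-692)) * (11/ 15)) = -89268/ 10241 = -8.72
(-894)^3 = -714516984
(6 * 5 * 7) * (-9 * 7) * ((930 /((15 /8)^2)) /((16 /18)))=-3937248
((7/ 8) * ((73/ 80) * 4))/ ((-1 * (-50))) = 511/ 8000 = 0.06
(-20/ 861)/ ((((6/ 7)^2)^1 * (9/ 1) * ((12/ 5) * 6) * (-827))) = 175/ 593236872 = 0.00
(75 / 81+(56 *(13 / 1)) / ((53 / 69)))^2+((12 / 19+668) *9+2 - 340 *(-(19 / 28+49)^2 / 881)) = 6093594084407021603 / 6718384390284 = 907002.89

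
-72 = -72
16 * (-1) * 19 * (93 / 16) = -1767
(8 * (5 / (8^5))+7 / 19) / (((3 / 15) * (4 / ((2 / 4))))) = 143835 / 622592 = 0.23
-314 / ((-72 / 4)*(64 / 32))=157 / 18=8.72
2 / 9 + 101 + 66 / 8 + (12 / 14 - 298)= -47293 / 252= -187.67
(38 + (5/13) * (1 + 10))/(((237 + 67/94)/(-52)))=-206424/22345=-9.24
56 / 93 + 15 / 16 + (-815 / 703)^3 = -0.02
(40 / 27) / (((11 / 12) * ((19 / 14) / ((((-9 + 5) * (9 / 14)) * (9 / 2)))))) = -2880 / 209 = -13.78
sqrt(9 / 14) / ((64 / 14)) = 0.18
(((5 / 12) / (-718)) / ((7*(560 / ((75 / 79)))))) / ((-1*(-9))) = -25 / 1600921728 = -0.00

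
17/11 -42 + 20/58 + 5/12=-39.69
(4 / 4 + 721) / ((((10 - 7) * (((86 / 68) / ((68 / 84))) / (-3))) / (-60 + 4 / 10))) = 124360168 / 4515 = 27543.78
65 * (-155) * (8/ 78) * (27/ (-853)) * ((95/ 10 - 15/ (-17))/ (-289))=-4924350/ 4190789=-1.18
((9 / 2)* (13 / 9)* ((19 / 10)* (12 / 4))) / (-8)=-741 / 160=-4.63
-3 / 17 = -0.18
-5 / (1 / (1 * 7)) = -35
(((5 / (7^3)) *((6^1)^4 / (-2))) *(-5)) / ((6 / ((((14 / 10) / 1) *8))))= 4320 / 49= 88.16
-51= -51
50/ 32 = 25/ 16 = 1.56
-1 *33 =-33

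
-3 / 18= -1 / 6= -0.17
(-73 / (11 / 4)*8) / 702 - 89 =-344797 / 3861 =-89.30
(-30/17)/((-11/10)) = 300/187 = 1.60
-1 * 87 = -87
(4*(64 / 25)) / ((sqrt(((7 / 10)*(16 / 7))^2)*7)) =32 / 35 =0.91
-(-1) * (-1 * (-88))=88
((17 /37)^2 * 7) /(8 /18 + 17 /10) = 182070 /264217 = 0.69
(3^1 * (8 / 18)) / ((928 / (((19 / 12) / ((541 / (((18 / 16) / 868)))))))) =0.00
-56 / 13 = -4.31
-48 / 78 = -8 / 13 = -0.62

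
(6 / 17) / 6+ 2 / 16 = 25 / 136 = 0.18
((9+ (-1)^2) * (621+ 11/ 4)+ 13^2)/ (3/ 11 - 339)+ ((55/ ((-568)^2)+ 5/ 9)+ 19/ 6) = -3043520005/ 200349504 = -15.19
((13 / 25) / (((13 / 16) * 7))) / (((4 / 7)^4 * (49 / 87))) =609 / 400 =1.52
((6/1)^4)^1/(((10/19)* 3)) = 4104/5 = 820.80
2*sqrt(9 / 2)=3*sqrt(2)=4.24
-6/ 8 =-3/ 4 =-0.75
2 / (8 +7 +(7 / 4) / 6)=48 / 367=0.13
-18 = -18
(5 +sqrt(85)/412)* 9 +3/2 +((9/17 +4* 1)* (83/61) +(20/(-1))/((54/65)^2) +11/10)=9* sqrt(85)/412 +93683644/3779865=24.99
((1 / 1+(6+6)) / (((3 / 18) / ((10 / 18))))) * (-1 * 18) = -780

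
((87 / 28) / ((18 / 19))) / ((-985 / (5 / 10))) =-551 / 330960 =-0.00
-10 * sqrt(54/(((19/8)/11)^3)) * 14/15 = -9856 * sqrt(627)/361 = -683.64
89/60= 1.48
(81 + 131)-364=-152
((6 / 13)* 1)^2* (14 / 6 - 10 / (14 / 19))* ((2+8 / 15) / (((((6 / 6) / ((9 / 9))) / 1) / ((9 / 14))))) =-161424 / 41405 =-3.90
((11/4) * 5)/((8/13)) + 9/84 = 5029/224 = 22.45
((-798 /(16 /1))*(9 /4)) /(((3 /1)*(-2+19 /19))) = 1197 /32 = 37.41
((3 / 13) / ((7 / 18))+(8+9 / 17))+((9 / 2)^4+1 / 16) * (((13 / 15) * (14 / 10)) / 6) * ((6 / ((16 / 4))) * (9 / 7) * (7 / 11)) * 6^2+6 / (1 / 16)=3769.40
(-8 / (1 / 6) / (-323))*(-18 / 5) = -864 / 1615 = -0.53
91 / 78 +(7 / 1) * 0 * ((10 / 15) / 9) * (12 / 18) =1.17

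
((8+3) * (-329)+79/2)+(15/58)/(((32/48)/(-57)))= -3601.61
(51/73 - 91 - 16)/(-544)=485/2482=0.20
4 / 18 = 2 / 9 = 0.22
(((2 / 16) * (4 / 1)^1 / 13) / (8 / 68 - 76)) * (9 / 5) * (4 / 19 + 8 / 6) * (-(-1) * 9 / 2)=-1683 / 265525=-0.01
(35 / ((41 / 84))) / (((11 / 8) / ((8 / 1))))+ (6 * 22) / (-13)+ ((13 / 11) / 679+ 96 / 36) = 409.72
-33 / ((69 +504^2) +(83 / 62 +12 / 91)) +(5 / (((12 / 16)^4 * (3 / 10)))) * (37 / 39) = 678930294126478 / 13585808951559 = 49.97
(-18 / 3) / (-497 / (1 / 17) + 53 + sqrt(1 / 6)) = 6*sqrt(6) / 422956895 + 302256 / 422956895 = 0.00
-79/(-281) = 79/281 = 0.28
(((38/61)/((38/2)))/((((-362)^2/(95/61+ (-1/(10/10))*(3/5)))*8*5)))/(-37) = -73/451043619700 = -0.00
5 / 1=5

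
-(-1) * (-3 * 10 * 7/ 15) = -14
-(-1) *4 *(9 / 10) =18 / 5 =3.60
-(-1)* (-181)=-181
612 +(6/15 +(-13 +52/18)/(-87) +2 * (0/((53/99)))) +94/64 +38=81680677/125280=651.98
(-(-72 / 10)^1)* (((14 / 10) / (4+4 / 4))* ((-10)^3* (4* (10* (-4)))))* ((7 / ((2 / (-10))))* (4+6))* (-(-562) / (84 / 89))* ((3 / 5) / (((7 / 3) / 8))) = -138289766400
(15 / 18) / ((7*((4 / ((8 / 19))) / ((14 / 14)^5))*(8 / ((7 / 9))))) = 5 / 4104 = 0.00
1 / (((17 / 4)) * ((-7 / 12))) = -48 / 119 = -0.40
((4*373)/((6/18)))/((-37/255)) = -1141380/37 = -30848.11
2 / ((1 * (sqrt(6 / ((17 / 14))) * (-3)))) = -sqrt(357) / 63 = -0.30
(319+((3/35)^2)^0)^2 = 102400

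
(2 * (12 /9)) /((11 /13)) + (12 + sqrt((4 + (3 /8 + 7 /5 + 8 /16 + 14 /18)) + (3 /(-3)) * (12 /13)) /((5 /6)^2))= 3 * sqrt(3729310) /1625 + 500 /33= 18.72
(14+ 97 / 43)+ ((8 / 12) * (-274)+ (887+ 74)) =102502 / 129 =794.59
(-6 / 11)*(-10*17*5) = 5100 / 11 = 463.64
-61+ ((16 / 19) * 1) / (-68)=-19707 / 323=-61.01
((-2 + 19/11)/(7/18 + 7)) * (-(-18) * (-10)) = 9720/1463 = 6.64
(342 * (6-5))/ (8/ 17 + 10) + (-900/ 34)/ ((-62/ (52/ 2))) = 2052639/ 46903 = 43.76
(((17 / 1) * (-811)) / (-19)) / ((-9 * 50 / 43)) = -592841 / 8550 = -69.34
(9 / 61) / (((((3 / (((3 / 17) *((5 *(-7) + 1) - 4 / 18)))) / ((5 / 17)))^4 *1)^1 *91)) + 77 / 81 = 3834324024024109 / 4032664449369777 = 0.95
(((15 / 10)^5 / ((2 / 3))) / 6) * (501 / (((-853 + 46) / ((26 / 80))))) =-527553 / 1377280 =-0.38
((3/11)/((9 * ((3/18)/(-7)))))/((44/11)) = -0.32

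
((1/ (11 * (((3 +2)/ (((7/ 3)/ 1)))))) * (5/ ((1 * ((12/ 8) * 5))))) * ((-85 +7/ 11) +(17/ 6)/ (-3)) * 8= -945896/ 49005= -19.30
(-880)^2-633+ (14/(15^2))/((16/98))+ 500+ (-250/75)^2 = 696850643/900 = 774278.49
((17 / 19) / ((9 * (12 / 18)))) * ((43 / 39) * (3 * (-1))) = -731 / 1482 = -0.49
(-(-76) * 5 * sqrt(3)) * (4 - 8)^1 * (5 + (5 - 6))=-6080 * sqrt(3)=-10530.87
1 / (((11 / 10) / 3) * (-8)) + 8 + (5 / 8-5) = 289 / 88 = 3.28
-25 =-25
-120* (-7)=840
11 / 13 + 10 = 141 / 13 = 10.85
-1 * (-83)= 83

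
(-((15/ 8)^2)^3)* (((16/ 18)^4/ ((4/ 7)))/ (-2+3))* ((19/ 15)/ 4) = -415625/ 27648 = -15.03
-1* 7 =-7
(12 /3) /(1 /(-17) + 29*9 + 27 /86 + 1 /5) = 29240 /1911237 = 0.02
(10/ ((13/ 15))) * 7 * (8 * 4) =33600/ 13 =2584.62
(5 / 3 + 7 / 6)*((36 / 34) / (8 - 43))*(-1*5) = 3 / 7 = 0.43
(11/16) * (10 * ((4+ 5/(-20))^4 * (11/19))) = 30628125/38912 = 787.11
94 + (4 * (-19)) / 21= 1898 / 21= 90.38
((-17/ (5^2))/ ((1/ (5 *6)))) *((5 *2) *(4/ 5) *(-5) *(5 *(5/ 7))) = 20400/ 7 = 2914.29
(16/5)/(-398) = -8/995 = -0.01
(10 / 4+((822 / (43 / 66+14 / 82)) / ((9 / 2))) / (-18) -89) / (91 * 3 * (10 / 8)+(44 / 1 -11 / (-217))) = -1718041514 / 6697181025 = -0.26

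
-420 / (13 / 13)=-420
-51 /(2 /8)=-204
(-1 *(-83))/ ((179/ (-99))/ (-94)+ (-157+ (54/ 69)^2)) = -0.53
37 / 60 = 0.62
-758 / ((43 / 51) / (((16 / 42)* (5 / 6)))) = -257720 / 903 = -285.40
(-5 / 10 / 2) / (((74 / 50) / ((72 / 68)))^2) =-0.13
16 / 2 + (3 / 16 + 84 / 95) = 13789 / 1520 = 9.07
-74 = -74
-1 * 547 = -547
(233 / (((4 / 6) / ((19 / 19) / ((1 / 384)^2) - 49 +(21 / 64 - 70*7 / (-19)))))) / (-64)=-125315791029 / 155648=-805123.04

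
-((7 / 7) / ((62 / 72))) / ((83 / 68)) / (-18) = 0.05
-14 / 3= -4.67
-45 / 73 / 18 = -5 / 146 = -0.03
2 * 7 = 14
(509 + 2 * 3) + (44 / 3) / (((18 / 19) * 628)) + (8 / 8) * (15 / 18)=2186722 / 4239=515.86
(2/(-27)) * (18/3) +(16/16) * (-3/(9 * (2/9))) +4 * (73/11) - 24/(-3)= 6455/198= 32.60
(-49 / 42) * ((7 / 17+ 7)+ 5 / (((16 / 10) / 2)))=-15.94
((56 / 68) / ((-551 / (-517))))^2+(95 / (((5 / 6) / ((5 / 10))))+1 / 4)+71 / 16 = 87438278347 / 1403851024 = 62.28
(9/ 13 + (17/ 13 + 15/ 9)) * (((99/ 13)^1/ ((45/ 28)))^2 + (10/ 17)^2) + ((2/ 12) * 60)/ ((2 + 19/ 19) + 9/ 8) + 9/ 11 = 3499071391/ 40293825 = 86.84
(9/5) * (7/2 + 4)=13.50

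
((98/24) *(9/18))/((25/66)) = 539/100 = 5.39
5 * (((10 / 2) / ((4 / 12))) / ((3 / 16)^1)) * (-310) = -124000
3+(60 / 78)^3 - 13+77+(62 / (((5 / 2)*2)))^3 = 1974.08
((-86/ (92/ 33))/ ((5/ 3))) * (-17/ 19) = 16.56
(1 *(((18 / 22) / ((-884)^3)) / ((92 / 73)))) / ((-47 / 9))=5913 / 32857549094656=0.00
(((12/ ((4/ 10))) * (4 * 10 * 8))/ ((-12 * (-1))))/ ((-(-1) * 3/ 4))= 3200/ 3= 1066.67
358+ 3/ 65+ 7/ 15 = 13982/ 39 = 358.51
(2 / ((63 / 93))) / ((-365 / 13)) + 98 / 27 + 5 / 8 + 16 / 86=102885599 / 23730840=4.34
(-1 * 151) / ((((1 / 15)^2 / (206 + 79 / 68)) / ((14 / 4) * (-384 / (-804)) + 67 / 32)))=-3863784825225 / 145792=-26502035.95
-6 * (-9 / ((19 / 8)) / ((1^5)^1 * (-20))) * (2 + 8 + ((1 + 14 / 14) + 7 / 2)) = -1674 / 95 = -17.62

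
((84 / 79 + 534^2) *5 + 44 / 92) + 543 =2591639420 / 1817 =1426328.79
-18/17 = -1.06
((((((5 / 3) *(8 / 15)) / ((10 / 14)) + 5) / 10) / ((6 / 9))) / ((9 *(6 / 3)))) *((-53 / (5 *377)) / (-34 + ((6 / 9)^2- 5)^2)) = 44679 / 404521000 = 0.00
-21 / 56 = -3 / 8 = -0.38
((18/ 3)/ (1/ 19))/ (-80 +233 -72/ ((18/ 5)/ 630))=-0.01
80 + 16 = 96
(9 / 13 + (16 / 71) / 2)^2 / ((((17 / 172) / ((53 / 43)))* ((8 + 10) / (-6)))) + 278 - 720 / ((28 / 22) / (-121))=20902456586458 / 304138653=68726.73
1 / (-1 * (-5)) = 1 / 5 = 0.20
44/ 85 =0.52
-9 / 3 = -3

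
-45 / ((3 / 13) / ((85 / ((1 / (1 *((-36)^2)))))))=-21481200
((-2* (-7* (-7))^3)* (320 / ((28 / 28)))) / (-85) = 15059072 / 17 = 885827.76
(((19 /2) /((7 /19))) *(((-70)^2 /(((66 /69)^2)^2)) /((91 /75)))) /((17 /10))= 73175.69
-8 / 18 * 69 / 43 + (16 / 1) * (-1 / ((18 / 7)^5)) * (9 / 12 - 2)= -10873183 / 20312856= -0.54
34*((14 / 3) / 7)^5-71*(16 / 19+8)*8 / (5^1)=-23084672 / 23085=-999.99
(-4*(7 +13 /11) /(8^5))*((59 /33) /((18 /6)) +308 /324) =-3445 /2230272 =-0.00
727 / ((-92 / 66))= -23991 / 46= -521.54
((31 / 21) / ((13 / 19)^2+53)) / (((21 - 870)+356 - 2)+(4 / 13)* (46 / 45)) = -727415 / 13033591858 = -0.00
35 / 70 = 1 / 2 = 0.50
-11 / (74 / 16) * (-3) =264 / 37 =7.14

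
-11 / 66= -0.17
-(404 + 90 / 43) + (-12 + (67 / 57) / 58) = -59432387 / 142158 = -418.07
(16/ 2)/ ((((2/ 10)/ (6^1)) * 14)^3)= 27000/ 343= 78.72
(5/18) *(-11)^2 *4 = 134.44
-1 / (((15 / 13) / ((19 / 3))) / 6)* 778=-384332 / 15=-25622.13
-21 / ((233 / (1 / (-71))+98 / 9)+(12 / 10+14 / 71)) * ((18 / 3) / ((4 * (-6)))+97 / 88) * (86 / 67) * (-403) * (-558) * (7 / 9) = 18922767625125 / 77850240094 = 243.07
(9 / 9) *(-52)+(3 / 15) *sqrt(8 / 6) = -52+2 *sqrt(3) / 15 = -51.77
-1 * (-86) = 86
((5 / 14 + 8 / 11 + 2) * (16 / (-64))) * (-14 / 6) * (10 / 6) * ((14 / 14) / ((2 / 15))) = 22.49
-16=-16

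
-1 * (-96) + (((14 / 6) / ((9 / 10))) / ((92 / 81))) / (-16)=70551 / 736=95.86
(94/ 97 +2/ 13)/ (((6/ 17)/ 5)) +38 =67978/ 1261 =53.91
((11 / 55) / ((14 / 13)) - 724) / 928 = -50667 / 64960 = -0.78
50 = 50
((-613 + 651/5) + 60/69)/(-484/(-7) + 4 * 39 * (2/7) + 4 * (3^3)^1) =-193977/89240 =-2.17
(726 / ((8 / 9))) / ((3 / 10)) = 5445 / 2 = 2722.50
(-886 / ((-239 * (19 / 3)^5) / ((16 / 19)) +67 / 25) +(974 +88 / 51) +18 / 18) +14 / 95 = 1330427073045828571 / 1361924066230755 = 976.87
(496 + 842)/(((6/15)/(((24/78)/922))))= 6690/5993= 1.12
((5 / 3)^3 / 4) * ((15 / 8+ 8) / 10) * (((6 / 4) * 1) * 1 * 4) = 6.86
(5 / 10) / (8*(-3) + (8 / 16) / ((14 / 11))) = -0.02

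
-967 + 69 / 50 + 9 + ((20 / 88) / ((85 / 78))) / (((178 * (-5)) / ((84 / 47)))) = -37414429031 / 39111050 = -956.62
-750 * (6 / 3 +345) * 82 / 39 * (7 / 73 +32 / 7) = -16965697500 / 6643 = -2553921.04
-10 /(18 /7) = -3.89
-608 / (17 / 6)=-3648 / 17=-214.59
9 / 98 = 0.09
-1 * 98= -98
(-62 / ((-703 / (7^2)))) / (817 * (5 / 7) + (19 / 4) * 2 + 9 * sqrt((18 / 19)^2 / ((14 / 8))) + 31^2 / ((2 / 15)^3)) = 73495279497584 / 6905084897364265957-440971776 * sqrt(7) / 6905084897364265957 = 0.00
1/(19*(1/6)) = 6/19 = 0.32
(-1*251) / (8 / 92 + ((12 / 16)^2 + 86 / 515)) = -47569520 / 154733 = -307.43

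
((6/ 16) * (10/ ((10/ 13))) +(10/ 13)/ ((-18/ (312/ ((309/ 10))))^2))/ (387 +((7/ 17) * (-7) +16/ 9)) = 598023127/ 45099113616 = 0.01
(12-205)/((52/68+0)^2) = -55777/169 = -330.04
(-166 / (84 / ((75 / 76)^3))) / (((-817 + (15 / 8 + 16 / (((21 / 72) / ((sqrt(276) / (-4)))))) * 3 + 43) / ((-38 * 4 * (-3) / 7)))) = 106291875 / 137758322 -39840000 * sqrt(69) / 482154127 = 0.09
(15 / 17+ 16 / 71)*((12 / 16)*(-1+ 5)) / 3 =1337 / 1207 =1.11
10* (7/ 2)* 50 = 1750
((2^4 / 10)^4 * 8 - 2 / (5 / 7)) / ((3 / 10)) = 62036 / 375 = 165.43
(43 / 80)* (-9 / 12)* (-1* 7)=903 / 320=2.82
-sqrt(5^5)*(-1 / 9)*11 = 275*sqrt(5) / 9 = 68.32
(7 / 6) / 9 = 7 / 54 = 0.13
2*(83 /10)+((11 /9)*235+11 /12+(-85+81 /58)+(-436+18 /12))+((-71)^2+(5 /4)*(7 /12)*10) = 50476639 /10440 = 4834.93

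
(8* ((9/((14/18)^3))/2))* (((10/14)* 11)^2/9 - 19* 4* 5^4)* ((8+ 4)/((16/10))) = -458055668250/16807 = -27253862.57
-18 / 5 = -3.60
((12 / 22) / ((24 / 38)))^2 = 361 / 484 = 0.75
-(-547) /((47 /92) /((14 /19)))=704536 /893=788.95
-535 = -535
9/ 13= 0.69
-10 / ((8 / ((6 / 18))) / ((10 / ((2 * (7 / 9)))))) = -75 / 28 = -2.68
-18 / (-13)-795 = -10317 / 13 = -793.62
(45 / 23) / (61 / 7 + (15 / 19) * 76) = 315 / 11063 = 0.03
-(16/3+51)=-169/3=-56.33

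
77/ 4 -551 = -2127/ 4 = -531.75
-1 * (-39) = 39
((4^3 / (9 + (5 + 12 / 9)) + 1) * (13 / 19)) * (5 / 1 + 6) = 17017 / 437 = 38.94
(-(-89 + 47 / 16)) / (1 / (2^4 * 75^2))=7745625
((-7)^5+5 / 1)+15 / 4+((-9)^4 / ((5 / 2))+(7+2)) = -283297 / 20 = -14164.85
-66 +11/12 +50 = -181/12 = -15.08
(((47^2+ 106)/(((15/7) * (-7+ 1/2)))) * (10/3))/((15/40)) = -518560/351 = -1477.38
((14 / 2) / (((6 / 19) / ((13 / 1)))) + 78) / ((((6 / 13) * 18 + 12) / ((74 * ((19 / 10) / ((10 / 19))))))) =381489277 / 79200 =4816.78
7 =7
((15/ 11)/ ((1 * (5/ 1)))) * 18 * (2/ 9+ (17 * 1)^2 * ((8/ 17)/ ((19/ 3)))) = 22260/ 209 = 106.51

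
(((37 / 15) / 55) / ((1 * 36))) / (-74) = -1 / 59400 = -0.00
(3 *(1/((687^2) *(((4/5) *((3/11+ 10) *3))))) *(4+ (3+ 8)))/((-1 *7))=-275/497769972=-0.00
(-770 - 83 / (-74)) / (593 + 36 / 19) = -1081043 / 836422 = -1.29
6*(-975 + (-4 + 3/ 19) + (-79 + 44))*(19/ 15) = -38526/ 5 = -7705.20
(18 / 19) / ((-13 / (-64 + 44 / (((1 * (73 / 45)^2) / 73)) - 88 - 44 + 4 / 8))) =-1346913 / 18031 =-74.70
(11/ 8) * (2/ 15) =0.18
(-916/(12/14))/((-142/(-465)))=-248465/71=-3499.51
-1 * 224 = -224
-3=-3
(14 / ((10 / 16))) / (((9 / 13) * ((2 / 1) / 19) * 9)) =13832 / 405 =34.15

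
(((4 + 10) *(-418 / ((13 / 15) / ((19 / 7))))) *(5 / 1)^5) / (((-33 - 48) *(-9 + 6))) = -248187500 / 1053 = -235695.63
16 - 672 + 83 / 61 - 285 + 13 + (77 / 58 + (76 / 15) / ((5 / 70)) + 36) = -43431343 / 53070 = -818.38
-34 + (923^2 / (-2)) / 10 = -42630.45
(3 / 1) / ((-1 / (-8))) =24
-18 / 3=-6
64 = 64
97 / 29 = 3.34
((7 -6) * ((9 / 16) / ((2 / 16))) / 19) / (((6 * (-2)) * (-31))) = 3 / 4712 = 0.00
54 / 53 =1.02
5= 5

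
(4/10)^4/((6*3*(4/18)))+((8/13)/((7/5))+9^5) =3358437239/56875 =59049.45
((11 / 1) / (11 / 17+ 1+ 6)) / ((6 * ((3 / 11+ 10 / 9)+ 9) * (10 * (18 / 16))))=2057 / 1002300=0.00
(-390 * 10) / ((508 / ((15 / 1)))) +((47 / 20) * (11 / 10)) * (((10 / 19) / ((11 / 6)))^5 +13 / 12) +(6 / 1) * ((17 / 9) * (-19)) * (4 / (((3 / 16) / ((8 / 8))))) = -4706.13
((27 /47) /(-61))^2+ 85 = 698674294 /8219689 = 85.00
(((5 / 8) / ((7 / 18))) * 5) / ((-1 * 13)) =-225 / 364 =-0.62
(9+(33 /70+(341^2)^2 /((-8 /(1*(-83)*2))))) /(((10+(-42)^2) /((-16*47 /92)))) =-1846126730722457 /1428070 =-1292742464.11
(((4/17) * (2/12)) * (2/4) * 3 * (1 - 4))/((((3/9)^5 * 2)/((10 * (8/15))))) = -1944/17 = -114.35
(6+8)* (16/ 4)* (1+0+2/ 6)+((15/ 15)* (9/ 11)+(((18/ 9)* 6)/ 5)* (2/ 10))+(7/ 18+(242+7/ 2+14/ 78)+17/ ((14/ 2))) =73076908/ 225225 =324.46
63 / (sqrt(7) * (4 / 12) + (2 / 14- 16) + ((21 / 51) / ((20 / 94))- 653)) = -0.09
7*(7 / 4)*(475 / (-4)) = -23275 / 16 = -1454.69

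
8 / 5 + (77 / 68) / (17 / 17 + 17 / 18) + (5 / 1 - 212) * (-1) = 35561 / 170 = 209.18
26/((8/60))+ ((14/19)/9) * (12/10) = 55603/285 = 195.10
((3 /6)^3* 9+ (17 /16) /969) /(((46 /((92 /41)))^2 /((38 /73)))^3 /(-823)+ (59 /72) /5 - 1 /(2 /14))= -146459894880 /83155097671756693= -0.00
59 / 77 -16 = -1173 / 77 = -15.23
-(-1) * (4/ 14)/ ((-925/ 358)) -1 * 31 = -31.11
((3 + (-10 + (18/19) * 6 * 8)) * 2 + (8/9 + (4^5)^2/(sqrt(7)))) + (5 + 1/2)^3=334081/1368 + 1048576 * sqrt(7)/7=396568.69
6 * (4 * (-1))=-24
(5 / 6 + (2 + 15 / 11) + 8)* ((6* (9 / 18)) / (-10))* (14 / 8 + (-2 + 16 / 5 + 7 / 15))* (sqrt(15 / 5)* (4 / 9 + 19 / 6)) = -429065* sqrt(3) / 9504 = -78.19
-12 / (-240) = 1 / 20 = 0.05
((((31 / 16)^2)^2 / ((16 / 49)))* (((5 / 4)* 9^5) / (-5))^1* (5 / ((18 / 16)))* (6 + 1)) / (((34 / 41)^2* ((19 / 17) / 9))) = -157213979273827035 / 677380096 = -232091229.43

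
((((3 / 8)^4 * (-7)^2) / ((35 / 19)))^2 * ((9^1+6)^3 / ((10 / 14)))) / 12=7311624327 / 67108864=108.95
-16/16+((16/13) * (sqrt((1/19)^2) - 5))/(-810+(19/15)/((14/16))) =-10405943/10484903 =-0.99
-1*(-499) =499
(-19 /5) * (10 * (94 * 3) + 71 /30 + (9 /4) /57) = -3217543 /300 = -10725.14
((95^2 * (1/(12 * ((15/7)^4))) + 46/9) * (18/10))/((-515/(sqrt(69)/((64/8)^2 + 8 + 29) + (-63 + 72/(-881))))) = 244767367/27222900 - 990961 * sqrt(69)/702202500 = 8.98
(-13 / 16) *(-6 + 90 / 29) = 273 / 116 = 2.35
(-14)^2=196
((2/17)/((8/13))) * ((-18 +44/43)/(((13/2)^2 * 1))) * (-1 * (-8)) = -5840/9503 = -0.61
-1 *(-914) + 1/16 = 14625/16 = 914.06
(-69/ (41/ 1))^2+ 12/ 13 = 82065/ 21853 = 3.76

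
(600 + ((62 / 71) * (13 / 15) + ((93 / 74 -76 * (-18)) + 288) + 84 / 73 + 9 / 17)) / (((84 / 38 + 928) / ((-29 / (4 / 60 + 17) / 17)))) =-121773916806109 / 501516917251072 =-0.24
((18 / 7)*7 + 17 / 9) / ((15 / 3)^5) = 179 / 28125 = 0.01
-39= -39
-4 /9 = -0.44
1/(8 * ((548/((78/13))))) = 3/2192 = 0.00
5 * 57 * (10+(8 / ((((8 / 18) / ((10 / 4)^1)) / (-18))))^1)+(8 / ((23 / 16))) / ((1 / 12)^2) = -5225568 / 23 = -227198.61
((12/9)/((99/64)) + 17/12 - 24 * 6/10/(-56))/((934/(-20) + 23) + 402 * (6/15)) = 105437/5700618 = 0.02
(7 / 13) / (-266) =-1 / 494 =-0.00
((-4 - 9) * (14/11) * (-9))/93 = 546/341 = 1.60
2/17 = 0.12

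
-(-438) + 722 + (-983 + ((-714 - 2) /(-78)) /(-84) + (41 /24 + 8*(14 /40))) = 5942633 /32760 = 181.40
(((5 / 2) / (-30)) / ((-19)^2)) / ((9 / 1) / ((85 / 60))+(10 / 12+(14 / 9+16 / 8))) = -51 / 2373214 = -0.00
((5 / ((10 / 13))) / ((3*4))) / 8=13 / 192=0.07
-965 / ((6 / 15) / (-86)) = 207475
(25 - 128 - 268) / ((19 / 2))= -742 / 19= -39.05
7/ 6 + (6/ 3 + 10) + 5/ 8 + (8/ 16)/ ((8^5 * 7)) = 18980867/ 1376256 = 13.79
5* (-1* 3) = -15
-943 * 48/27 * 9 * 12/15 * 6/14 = -181056/35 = -5173.03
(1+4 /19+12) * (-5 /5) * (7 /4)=-1757 /76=-23.12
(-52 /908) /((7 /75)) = -975 /1589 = -0.61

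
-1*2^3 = -8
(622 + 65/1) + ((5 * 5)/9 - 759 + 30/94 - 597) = -281677/423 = -665.90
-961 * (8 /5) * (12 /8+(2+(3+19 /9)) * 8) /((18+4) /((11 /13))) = -3453.03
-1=-1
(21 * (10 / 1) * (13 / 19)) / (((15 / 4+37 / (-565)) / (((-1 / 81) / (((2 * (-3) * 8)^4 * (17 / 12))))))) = -257075 / 4015582636032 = -0.00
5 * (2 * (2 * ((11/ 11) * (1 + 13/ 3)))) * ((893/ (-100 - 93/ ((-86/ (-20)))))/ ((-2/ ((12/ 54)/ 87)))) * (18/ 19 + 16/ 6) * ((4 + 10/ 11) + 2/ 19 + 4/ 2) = 19530685312/ 770286429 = 25.36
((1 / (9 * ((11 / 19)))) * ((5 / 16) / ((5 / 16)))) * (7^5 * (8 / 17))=2554664 / 1683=1517.92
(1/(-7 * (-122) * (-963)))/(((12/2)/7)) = -1/704916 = -0.00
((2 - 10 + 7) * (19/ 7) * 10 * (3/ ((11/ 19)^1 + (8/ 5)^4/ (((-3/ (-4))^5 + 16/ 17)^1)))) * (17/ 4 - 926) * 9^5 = 15115958273593546875/ 20941211438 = 721828262.82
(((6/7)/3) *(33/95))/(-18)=-11/1995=-0.01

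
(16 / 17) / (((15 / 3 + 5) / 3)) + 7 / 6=739 / 510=1.45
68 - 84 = -16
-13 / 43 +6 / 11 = 115 / 473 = 0.24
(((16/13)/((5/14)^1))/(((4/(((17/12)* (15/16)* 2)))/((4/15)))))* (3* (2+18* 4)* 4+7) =546.18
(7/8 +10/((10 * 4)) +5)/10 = 49/80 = 0.61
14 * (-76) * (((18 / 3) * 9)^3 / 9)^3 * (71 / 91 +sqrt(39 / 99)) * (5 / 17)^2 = -1444968086614732800 / 3757 - 47487214114099200 * sqrt(429) / 3179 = -694002972531425.57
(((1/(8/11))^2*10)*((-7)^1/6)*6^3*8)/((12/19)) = -241395/4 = -60348.75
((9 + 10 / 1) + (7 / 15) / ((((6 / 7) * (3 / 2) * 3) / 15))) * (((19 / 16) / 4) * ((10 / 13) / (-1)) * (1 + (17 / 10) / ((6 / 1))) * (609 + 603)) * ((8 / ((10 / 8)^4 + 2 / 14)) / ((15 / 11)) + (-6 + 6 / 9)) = 1287163493 / 56835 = 22647.37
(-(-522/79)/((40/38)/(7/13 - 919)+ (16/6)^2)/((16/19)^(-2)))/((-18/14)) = -186149376/363159445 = -0.51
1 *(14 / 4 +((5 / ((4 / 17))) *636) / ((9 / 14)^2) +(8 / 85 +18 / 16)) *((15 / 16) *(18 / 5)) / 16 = 600513043 / 87040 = 6899.28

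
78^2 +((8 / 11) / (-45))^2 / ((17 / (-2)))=25342445572 / 4165425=6084.00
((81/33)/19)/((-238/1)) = -27/49742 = -0.00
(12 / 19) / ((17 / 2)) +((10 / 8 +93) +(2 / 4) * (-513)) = -209531 / 1292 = -162.18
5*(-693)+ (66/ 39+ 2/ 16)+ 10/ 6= -1079993/ 312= -3461.52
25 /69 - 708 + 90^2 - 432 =480265 /69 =6960.36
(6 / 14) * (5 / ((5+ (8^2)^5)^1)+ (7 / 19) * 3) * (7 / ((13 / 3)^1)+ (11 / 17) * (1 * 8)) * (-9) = -16032039316344 / 553692869821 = -28.95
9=9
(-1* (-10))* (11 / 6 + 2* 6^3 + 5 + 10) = 13465 / 3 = 4488.33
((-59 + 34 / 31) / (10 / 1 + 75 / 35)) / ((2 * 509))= -2513 / 536486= -0.00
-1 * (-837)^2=-700569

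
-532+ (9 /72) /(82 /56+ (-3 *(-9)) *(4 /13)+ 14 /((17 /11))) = -123981053 /233050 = -531.99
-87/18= -29/6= -4.83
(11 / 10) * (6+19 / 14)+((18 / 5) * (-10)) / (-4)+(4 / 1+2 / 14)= 2973 / 140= 21.24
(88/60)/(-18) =-0.08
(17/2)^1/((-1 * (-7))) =17/14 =1.21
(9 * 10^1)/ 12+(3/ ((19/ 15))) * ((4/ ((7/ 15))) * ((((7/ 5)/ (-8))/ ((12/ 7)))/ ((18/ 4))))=535/ 76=7.04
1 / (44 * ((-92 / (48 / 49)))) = -3 / 12397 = -0.00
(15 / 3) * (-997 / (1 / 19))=-94715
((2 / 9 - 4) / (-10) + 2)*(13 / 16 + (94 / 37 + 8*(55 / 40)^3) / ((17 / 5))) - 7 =20384821 / 1811520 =11.25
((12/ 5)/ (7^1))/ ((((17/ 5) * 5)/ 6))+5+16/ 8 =4237/ 595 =7.12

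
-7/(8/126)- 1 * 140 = -1001/4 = -250.25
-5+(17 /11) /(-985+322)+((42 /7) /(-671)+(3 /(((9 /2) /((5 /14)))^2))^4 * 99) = -14880231848163995 /2969359219854027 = -5.01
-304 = -304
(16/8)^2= 4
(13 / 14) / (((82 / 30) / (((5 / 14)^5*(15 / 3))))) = 3046875 / 308710976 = 0.01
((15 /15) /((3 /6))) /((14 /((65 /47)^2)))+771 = 11926198 /15463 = 771.27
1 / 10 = 0.10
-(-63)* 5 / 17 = 315 / 17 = 18.53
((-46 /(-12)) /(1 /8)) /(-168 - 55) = -92 /669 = -0.14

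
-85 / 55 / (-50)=17 / 550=0.03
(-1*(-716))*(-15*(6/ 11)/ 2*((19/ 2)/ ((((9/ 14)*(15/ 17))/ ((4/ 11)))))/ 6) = -3237752/ 1089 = -2973.14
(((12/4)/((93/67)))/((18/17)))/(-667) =-1139/372186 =-0.00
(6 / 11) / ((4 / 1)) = 3 / 22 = 0.14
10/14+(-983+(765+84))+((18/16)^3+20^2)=268.14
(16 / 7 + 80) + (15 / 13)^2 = 98919 / 1183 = 83.62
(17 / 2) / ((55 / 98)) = 833 / 55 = 15.15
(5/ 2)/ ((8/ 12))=15/ 4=3.75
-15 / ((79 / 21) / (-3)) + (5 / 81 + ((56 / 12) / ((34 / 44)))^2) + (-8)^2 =208039868 / 1849311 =112.50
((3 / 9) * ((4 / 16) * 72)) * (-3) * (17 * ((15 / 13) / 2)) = -2295 / 13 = -176.54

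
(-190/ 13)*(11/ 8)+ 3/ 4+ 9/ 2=-193/ 13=-14.85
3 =3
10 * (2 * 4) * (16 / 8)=160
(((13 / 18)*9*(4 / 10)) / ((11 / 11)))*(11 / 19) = 143 / 95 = 1.51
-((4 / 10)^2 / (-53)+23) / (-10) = 30471 / 13250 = 2.30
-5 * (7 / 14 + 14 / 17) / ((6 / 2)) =-75 / 34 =-2.21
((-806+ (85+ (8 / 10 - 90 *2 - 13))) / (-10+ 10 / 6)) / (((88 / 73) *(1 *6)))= 166659 / 11000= 15.15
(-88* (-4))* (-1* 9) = -3168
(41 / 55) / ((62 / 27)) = 1107 / 3410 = 0.32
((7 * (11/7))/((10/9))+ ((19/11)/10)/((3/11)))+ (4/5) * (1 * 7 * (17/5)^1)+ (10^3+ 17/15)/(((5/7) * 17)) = 5713/51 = 112.02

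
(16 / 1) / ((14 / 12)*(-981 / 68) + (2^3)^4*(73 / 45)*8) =97920 / 325217699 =0.00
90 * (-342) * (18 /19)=-29160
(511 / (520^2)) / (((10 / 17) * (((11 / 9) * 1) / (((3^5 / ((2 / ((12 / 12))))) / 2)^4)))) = 272607264823383 / 7614464000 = 35801.24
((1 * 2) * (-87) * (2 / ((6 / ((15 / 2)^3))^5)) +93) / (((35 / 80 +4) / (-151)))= 23673300563945664933 / 1163264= 20350754913713.19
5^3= 125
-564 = -564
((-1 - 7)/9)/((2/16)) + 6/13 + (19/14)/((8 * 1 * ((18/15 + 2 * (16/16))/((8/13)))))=-173417/26208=-6.62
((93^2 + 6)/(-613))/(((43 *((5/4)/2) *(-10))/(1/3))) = 2308/131795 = 0.02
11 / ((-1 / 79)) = -869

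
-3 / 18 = -1 / 6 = -0.17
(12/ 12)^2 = 1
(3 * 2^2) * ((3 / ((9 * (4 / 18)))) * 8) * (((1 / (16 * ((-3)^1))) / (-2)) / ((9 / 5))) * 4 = 10 / 3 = 3.33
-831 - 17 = -848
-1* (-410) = 410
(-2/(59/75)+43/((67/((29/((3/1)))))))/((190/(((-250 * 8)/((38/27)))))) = -39080700/1427033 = -27.39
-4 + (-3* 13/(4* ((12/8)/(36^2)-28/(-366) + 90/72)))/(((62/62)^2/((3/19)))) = -6859540/1329487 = -5.16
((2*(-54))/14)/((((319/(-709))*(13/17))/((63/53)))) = 5857758/219791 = 26.65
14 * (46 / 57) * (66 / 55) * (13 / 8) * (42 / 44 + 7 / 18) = 14651 / 495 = 29.60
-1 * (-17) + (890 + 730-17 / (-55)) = 90052 / 55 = 1637.31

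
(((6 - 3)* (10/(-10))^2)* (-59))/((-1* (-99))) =-59/33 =-1.79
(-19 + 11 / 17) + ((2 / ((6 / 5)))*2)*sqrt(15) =-312 / 17 + 10*sqrt(15) / 3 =-5.44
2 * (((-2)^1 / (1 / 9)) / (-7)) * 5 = 180 / 7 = 25.71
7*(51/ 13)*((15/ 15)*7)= 192.23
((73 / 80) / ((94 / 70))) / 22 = 511 / 16544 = 0.03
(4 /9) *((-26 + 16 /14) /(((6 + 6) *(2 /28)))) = -116 /9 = -12.89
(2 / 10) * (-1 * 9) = -9 / 5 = -1.80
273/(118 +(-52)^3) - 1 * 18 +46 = 187307/6690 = 28.00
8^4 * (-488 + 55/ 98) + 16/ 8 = -97830814/ 49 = -1996547.22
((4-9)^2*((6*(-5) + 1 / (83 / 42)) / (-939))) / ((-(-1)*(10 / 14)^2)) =39984 / 25979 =1.54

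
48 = 48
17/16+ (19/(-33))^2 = 1.39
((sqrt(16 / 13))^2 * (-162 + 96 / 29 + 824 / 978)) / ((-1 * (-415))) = -7162976 / 15301299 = -0.47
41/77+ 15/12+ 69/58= 26547/8932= 2.97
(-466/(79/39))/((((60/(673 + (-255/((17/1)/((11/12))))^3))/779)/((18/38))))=137815886403/50560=2725788.89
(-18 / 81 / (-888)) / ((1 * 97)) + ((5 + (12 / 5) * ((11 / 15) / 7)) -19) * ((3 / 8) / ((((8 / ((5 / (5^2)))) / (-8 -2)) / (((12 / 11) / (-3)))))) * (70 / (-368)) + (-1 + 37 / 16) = 5498189437 / 3922633440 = 1.40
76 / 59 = 1.29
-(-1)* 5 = 5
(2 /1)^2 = 4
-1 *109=-109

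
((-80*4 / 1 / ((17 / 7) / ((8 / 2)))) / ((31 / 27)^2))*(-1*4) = 26127360 / 16337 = 1599.28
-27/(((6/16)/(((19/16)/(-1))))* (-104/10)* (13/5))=-4275/1352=-3.16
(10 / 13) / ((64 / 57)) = 285 / 416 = 0.69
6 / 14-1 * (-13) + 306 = 2236 / 7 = 319.43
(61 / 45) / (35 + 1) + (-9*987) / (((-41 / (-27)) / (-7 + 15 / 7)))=1887208541 / 66420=28413.26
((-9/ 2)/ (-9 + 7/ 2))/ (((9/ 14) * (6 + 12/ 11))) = 7/ 39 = 0.18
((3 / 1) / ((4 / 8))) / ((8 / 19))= 57 / 4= 14.25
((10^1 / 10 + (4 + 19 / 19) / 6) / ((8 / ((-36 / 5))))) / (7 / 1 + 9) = -33 / 320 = -0.10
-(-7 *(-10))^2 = -4900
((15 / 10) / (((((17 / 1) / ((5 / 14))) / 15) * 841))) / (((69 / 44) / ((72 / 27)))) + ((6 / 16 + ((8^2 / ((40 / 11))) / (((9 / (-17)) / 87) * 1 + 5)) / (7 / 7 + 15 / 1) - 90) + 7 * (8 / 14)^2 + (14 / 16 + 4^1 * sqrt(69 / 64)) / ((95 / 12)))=-86.48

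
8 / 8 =1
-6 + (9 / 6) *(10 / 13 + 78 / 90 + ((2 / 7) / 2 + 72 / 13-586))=-397681 / 455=-874.02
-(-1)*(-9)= -9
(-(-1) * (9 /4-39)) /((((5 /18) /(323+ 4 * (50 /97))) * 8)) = -41715513 /7760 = -5375.71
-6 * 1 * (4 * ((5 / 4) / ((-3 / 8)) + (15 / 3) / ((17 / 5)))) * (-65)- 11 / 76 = -3754587 / 1292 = -2906.03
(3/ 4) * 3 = 9/ 4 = 2.25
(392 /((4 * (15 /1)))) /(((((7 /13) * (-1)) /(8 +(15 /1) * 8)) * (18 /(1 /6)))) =-5824 /405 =-14.38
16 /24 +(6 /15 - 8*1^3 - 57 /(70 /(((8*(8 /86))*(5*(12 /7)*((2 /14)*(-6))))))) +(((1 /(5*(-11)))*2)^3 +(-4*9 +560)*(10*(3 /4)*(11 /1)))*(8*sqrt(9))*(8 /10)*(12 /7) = 52373405677638664 /36807973125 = 1422882.09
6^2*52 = 1872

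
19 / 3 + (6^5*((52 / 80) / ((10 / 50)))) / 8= 3165.33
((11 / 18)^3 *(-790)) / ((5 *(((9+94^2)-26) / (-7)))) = 736043 / 25716204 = 0.03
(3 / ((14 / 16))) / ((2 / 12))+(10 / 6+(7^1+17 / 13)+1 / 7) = 8378 / 273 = 30.69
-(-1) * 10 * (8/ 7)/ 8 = 10/ 7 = 1.43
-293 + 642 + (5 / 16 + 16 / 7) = 39379 / 112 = 351.60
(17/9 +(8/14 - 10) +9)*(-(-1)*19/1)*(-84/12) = -194.22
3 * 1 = 3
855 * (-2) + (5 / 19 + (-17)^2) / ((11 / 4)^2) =-3843354 / 2299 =-1671.75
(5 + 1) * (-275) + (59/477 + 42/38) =-14942812/9063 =-1648.77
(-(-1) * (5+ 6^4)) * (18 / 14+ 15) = 21187.71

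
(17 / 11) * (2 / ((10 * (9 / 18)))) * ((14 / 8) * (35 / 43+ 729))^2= 205090831673 / 203390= 1008362.42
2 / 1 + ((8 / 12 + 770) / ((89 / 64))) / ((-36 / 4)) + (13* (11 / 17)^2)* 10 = -3574628 / 694467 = -5.15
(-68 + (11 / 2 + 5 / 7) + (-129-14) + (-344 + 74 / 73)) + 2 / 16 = -2238781 / 4088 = -547.65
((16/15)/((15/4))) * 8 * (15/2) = 256/15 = 17.07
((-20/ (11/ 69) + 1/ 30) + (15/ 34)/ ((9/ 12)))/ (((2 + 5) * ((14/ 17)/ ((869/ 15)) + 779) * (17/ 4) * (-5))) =110649454/ 102712264725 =0.00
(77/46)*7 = 539/46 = 11.72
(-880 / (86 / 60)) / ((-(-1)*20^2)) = -66 / 43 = -1.53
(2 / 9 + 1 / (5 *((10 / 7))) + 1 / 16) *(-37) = -56573 / 3600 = -15.71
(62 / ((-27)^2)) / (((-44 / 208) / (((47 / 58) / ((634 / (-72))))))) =303056 / 8190963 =0.04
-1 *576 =-576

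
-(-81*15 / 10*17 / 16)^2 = -17065161 / 1024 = -16665.20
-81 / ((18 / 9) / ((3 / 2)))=-243 / 4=-60.75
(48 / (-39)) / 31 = -16 / 403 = -0.04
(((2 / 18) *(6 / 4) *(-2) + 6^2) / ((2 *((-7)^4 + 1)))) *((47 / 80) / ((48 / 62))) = 155899 / 27671040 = 0.01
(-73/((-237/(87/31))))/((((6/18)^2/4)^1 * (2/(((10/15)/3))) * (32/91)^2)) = 17530877/626944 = 27.96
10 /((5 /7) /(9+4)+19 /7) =65 /18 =3.61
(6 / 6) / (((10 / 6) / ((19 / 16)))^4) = 10556001 / 40960000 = 0.26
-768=-768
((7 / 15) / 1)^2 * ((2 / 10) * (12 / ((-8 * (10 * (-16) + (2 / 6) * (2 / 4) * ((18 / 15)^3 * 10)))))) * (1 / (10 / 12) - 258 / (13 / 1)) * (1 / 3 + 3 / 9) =-4949 / 957450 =-0.01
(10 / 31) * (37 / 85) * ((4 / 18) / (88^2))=37 / 9182448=0.00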